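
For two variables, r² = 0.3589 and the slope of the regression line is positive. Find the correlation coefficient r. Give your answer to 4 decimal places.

0.5991

|r| = √0.3589 = 0.5991
The association is positive, so r = 0.5991.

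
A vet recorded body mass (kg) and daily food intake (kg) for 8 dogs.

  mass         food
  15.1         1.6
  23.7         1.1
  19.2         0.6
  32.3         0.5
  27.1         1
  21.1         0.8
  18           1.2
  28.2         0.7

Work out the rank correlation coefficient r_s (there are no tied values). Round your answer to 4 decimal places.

Rank mass: 1, 5, 3, 8, 6, 4, 2, 7
Rank food: 8, 6, 2, 1, 5, 4, 7, 3
d = rank(mass) − rank(food): -7, -1, 1, 7, 1, 0, -5, 4; Σd² = 142
ρ = 1 − 6Σd² / [n(n²−1)] = 1 − 6×142 / (8×63) = 1 − 852/504 ≈ -0.6905

-0.6905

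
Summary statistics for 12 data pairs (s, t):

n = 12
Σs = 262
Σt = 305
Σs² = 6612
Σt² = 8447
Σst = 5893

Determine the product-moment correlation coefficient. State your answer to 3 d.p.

-0.973

r = (nΣst − ΣsΣt) / √[(nΣs² − (Σs)²)(nΣt² − (Σt)²)]
Numerator: 12×5893 − 262×305 = -9194
Denominator: √[(79344 − 68644)(101364 − 93025)] = √[10700 × 8339] = 9446.0203
r = -9194 / 9446.0203 ≈ -0.973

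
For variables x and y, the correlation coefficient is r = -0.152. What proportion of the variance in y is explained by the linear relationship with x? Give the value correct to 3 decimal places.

r² = (-0.152)² = 0.023

0.023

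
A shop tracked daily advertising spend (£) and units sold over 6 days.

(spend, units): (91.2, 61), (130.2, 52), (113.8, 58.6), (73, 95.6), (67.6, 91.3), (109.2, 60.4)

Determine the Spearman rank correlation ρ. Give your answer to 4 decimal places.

-0.9429

Rank spend: 3, 6, 5, 2, 1, 4
Rank units: 4, 1, 2, 6, 5, 3
d = rank(spend) − rank(units): -1, 5, 3, -4, -4, 1; Σd² = 68
ρ = 1 − 6Σd² / [n(n²−1)] = 1 − 6×68 / (6×35) = 1 − 408/210 ≈ -0.9429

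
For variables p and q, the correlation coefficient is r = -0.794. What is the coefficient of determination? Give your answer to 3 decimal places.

r² = (-0.794)² = 0.630

0.630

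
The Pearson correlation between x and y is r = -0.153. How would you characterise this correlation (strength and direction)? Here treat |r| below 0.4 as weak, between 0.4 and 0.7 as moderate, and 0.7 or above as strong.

weak negative

r = -0.153 < 0 so the relationship is negative.
|r| = 0.153, which falls in the weak range.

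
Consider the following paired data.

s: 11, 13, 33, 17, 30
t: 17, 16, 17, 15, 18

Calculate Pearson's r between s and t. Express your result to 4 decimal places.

n = 5, Σs = 104, Σt = 83, Σs² = 2568, Σt² = 1383, Σst = 1751
nΣst − ΣsΣt = 8755 − 8632 = 123
nΣs² − (Σs)² = 12840 − 10816 = 2024; nΣt² − (Σt)² = 6915 − 6889 = 26
r = 123 / √(2024 × 26) = 123 / 229.3992 ≈ 0.5362

0.5362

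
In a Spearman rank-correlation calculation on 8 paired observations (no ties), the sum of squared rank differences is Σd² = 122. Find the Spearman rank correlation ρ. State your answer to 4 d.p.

ρ = 1 − 6Σd² / [n(n²−1)] = 1 − 6×122 / (8×63)
  = 1 − 732/504 = 1 − 1.45238 ≈ -0.4524

-0.4524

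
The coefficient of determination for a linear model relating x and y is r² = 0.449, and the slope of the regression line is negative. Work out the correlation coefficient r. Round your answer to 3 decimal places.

|r| = √0.449 = 0.670
The association is negative, so r = −0.670.

-0.670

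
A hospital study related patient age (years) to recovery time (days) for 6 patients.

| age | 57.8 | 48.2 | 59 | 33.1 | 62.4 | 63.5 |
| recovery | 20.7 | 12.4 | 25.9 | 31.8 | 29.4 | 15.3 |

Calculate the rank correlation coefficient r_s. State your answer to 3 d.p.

-0.200

Rank age: 3, 2, 4, 1, 5, 6
Rank recovery: 3, 1, 4, 6, 5, 2
d = rank(age) − rank(recovery): 0, 1, 0, -5, 0, 4; Σd² = 42
ρ = 1 − 6Σd² / [n(n²−1)] = 1 − 6×42 / (6×35) = 1 − 252/210 ≈ -0.200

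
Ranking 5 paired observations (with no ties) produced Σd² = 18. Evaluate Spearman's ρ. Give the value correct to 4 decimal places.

ρ = 1 − 6Σd² / [n(n²−1)] = 1 − 6×18 / (5×24)
  = 1 − 108/120 = 1 − 0.90000 ≈ 0.1000

0.1000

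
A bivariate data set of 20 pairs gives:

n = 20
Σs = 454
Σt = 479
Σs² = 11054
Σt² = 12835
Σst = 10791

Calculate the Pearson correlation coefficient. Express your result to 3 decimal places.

r = (nΣst − ΣsΣt) / √[(nΣs² − (Σs)²)(nΣt² − (Σt)²)]
Numerator: 20×10791 − 454×479 = -1646
Denominator: √[(221080 − 206116)(256700 − 229441)] = √[14964 × 27259] = 20196.6254
r = -1646 / 20196.6254 ≈ -0.081

-0.081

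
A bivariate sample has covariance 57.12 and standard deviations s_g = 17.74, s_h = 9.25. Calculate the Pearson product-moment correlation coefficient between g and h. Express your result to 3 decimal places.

r = Cov(g,h) / (s_g · s_h) = 57.12 / (17.74 × 9.25)
  = 57.12 / 164.0950 ≈ 0.348

0.348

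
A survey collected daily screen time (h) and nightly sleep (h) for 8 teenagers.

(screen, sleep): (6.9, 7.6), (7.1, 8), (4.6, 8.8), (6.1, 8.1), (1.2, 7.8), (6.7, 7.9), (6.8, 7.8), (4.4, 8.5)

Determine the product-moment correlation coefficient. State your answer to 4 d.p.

-0.2262

n = 8, Σx = 43.8, Σy = 64.5, Σx² = 268.32, Σy² = 521.15, Σxy = 351.86
nΣxy − ΣxΣy = 2814.88 − 2825.1 = -10.22
nΣx² − (Σx)² = 2146.56 − 1918.44 = 228.12; nΣy² − (Σy)² = 4169.2 − 4160.25 = 8.95
r = -10.22 / √(228.12 × 8.95) = -10.22 / 45.1849 ≈ -0.2262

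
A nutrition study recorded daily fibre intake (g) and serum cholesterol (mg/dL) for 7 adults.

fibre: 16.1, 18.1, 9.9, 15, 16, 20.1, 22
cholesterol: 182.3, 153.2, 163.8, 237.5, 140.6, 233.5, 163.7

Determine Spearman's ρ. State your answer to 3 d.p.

Rank fibre: 4, 5, 1, 2, 3, 6, 7
Rank cholesterol: 5, 2, 4, 7, 1, 6, 3
d = rank(fibre) − rank(cholesterol): -1, 3, -3, -5, 2, 0, 4; Σd² = 64
ρ = 1 − 6Σd² / [n(n²−1)] = 1 − 6×64 / (7×48) = 1 − 384/336 ≈ -0.143

-0.143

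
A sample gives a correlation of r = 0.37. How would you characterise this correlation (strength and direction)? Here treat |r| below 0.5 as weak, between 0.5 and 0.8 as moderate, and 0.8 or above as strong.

r = 0.37 > 0 so the relationship is positive.
|r| = 0.37, which falls in the weak range.

weak positive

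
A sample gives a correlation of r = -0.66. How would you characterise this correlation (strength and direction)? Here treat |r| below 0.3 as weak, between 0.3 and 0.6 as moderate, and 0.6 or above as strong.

strong negative

r = -0.66 < 0 so the relationship is negative.
|r| = 0.66, which falls in the strong range.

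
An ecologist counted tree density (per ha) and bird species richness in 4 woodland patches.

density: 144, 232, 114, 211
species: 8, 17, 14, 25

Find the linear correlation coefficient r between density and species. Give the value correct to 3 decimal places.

0.638

n = 4, Σx = 701, Σy = 64, Σx² = 132077, Σy² = 1174, Σxy = 11967
nΣxy − ΣxΣy = 47868 − 44864 = 3004
nΣx² − (Σx)² = 528308 − 491401 = 36907; nΣy² − (Σy)² = 4696 − 4096 = 600
r = 3004 / √(36907 × 600) = 3004 / 4705.7624 ≈ 0.638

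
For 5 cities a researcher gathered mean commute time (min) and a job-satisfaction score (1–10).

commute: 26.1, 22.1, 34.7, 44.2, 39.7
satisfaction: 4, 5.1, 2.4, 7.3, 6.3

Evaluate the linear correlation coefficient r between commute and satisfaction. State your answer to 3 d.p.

n = 5, Σx = 166.8, Σy = 25.1, Σx² = 5903.44, Σy² = 140.75, Σxy = 873.16
nΣxy − ΣxΣy = 4365.8 − 4186.68 = 179.12
nΣx² − (Σx)² = 29517.2 − 27822.24 = 1694.96; nΣy² − (Σy)² = 703.75 − 630.01 = 73.74
r = 179.12 / √(1694.96 × 73.74) = 179.12 / 353.5341 ≈ 0.507

0.507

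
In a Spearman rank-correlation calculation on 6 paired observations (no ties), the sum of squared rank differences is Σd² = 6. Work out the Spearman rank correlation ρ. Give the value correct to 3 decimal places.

0.829

ρ = 1 − 6Σd² / [n(n²−1)] = 1 − 6×6 / (6×35)
  = 1 − 36/210 = 1 − 0.1714 ≈ 0.829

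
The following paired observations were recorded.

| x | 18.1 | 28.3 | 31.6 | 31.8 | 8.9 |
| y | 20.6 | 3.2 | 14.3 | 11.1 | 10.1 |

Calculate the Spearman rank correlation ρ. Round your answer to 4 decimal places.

0.1000

Rank x: 2, 3, 4, 5, 1
Rank y: 5, 1, 4, 3, 2
d = rank(x) − rank(y): -3, 2, 0, 2, -1; Σd² = 18
ρ = 1 − 6Σd² / [n(n²−1)] = 1 − 6×18 / (5×24) = 1 − 108/120 ≈ 0.1000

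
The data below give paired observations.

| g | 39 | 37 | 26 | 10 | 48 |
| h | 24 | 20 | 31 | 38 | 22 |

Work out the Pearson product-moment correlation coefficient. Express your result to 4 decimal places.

n = 5, Σg = 160, Σh = 135, Σg² = 5970, Σh² = 3865, Σgh = 3918
nΣgh − ΣgΣh = 19590 − 21600 = -2010
nΣg² − (Σg)² = 29850 − 25600 = 4250; nΣh² − (Σh)² = 19325 − 18225 = 1100
r = -2010 / √(4250 × 1100) = -2010 / 2162.1748 ≈ -0.9296

-0.9296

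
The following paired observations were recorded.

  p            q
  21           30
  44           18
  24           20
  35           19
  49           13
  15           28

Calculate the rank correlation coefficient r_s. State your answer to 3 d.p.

-0.943

Rank p: 2, 5, 3, 4, 6, 1
Rank q: 6, 2, 4, 3, 1, 5
d = rank(p) − rank(q): -4, 3, -1, 1, 5, -4; Σd² = 68
ρ = 1 − 6Σd² / [n(n²−1)] = 1 − 6×68 / (6×35) = 1 − 408/210 ≈ -0.943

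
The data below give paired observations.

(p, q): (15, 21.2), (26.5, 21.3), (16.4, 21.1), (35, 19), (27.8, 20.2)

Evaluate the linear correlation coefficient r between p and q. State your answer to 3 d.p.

n = 5, Σp = 120.7, Σq = 102.8, Σp² = 3194.05, Σq² = 2117.38, Σpq = 2455.05
nΣpq − ΣpΣq = 12275.25 − 12407.96 = -132.71
nΣp² − (Σp)² = 15970.25 − 14568.49 = 1401.76; nΣq² − (Σq)² = 10586.9 − 10567.84 = 19.06
r = -132.71 / √(1401.76 × 19.06) = -132.71 / 163.4550 ≈ -0.812

-0.812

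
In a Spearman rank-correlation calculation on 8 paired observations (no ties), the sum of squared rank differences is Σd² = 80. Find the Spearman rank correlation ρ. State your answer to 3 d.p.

0.048

ρ = 1 − 6Σd² / [n(n²−1)] = 1 − 6×80 / (8×63)
  = 1 − 480/504 = 1 − 0.9524 ≈ 0.048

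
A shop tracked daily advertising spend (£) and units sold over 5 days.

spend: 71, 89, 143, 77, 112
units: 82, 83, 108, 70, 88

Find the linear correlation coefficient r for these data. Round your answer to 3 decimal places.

0.911

n = 5, Σx = 492, Σy = 431, Σx² = 51884, Σy² = 37921, Σxy = 43899
nΣxy − ΣxΣy = 219495 − 212052 = 7443
nΣx² − (Σx)² = 259420 − 242064 = 17356; nΣy² − (Σy)² = 189605 − 185761 = 3844
r = 7443 / √(17356 × 3844) = 7443 / 8168.0147 ≈ 0.911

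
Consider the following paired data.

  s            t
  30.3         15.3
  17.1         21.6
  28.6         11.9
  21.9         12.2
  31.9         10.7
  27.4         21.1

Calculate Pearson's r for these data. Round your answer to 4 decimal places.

-0.5290

n = 6, Σs = 157.2, Σt = 92.8, Σs² = 4276.44, Σt² = 1550.8, Σst = 2359.94
nΣst − ΣsΣt = 14159.64 − 14588.16 = -428.52
nΣs² − (Σs)² = 25658.64 − 24711.84 = 946.8; nΣt² − (Σt)² = 9304.8 − 8611.84 = 692.96
r = -428.52 / √(946.8 × 692.96) = -428.52 / 809.9966 ≈ -0.5290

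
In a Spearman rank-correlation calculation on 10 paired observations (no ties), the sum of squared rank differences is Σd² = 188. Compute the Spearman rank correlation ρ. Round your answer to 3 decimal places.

-0.139

ρ = 1 − 6Σd² / [n(n²−1)] = 1 − 6×188 / (10×99)
  = 1 − 1128/990 = 1 − 1.1394 ≈ -0.139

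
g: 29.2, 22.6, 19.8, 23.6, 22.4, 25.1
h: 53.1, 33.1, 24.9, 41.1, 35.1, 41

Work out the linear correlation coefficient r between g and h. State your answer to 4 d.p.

n = 6, Σg = 142.7, Σh = 228.3, Σg² = 3444.17, Σh² = 9137.45, Σgh = 5576.9
nΣgh − ΣgΣh = 33461.4 − 32578.41 = 882.99
nΣg² − (Σg)² = 20665.02 − 20363.29 = 301.73; nΣh² − (Σh)² = 54824.7 − 52120.89 = 2703.81
r = 882.99 / √(301.73 × 2703.81) = 882.99 / 903.2279 ≈ 0.9776

0.9776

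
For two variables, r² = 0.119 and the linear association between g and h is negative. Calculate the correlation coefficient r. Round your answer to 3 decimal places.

|r| = √0.119 = 0.345
The association is negative, so r = −0.345.

-0.345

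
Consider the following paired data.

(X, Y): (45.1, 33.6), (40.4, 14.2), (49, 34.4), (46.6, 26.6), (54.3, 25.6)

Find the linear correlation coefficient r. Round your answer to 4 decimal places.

0.4616

n = 5, ΣX = 235.4, ΣY = 134.4, ΣX² = 11187.22, ΣY² = 3876.88, ΣXY = 6404.28
nΣXY − ΣXΣY = 32021.4 − 31637.76 = 383.64
nΣX² − (ΣX)² = 55936.1 − 55413.16 = 522.94; nΣY² − (ΣY)² = 19384.4 − 18063.36 = 1321.04
r = 383.64 / √(522.94 × 1321.04) = 383.64 / 831.1586 ≈ 0.4616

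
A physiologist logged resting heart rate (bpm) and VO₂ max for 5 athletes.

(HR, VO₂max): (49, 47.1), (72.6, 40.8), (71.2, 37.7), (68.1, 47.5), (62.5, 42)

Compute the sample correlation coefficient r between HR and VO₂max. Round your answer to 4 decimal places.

n = 5, Σx = 323.4, Σy = 215.1, Σx² = 21285.06, Σy² = 9324.59, Σxy = 13813.97
nΣxy − ΣxΣy = 69069.85 − 69563.34 = -493.49
nΣx² − (Σx)² = 106425.3 − 104587.56 = 1837.74; nΣy² − (Σy)² = 46622.95 − 46268.01 = 354.94
r = -493.49 / √(1837.74 × 354.94) = -493.49 / 807.6431 ≈ -0.6110

-0.6110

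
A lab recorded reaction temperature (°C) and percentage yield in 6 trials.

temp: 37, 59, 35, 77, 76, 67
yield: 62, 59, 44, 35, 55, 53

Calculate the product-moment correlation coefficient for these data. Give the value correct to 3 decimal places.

n = 6, Σx = 351, Σy = 308, Σx² = 22269, Σy² = 16320, Σxy = 17741
nΣxy − ΣxΣy = 106446 − 108108 = -1662
nΣx² − (Σx)² = 133614 − 123201 = 10413; nΣy² − (Σy)² = 97920 − 94864 = 3056
r = -1662 / √(10413 × 3056) = -1662 / 5641.1105 ≈ -0.295

-0.295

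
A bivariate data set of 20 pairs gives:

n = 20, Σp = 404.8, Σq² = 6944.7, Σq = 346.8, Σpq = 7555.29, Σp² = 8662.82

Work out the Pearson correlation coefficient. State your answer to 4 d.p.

r = (nΣpq − ΣpΣq) / √[(nΣp² − (Σp)²)(nΣq² − (Σq)²)]
Numerator: 20×7555.29 − 404.8×346.8 = 10721.16
Denominator: √[(173256.4 − 163863.04)(138894 − 120270.24)] = √[9393.36 × 18623.76] = 13226.4766
r = 10721.16 / 13226.4766 ≈ 0.8106

0.8106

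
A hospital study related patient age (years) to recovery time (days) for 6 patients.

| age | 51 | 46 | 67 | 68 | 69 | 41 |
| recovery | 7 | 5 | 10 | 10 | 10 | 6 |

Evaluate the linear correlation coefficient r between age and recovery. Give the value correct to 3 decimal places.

0.963

n = 6, Σx = 342, Σy = 48, Σx² = 20272, Σy² = 410, Σxy = 2873
nΣxy − ΣxΣy = 17238 − 16416 = 822
nΣx² − (Σx)² = 121632 − 116964 = 4668; nΣy² − (Σy)² = 2460 − 2304 = 156
r = 822 / √(4668 × 156) = 822 / 853.3510 ≈ 0.963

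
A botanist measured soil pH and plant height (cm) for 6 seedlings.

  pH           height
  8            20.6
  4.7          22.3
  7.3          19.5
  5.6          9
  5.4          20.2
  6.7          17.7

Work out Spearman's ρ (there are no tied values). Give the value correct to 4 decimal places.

-0.2000

Rank pH: 6, 1, 5, 3, 2, 4
Rank height: 5, 6, 3, 1, 4, 2
d = rank(pH) − rank(height): 1, -5, 2, 2, -2, 2; Σd² = 42
ρ = 1 − 6Σd² / [n(n²−1)] = 1 − 6×42 / (6×35) = 1 − 252/210 ≈ -0.2000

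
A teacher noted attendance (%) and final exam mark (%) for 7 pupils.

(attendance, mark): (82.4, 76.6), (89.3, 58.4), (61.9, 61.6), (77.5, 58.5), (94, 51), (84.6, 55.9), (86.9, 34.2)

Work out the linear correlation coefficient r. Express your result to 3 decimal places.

n = 7, Σx = 576.6, Σy = 396.2, Σx² = 48146.88, Σy² = 23390.38, Σxy = 32368.87
nΣxy − ΣxΣy = 226582.09 − 228448.92 = -1866.83
nΣx² − (Σx)² = 337028.16 − 332467.56 = 4560.6; nΣy² − (Σy)² = 163732.66 − 156974.44 = 6758.22
r = -1866.83 / √(4560.6 × 6758.22) = -1866.83 / 5551.7149 ≈ -0.336

-0.336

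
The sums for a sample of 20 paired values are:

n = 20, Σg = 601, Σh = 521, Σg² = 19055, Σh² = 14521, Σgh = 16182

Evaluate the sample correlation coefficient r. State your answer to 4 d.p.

r = (nΣgh − ΣgΣh) / √[(nΣg² − (Σg)²)(nΣh² − (Σh)²)]
Numerator: 20×16182 − 601×521 = 10519
Denominator: √[(381100 − 361201)(290420 − 271441)] = √[19899 × 18979] = 19433.5566
r = 10519 / 19433.5566 ≈ 0.5413

0.5413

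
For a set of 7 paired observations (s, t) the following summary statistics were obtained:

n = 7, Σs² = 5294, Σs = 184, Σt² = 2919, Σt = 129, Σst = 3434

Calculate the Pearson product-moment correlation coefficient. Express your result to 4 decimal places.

0.0867

r = (nΣst − ΣsΣt) / √[(nΣs² − (Σs)²)(nΣt² − (Σt)²)]
Numerator: 7×3434 − 184×129 = 302
Denominator: √[(37058 − 33856)(20433 − 16641)] = √[3202 × 3792] = 3484.5350
r = 302 / 3484.5350 ≈ 0.0867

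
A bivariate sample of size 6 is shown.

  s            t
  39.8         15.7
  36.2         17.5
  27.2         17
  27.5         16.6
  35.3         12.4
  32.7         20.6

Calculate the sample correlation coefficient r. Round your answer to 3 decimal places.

n = 6, Σs = 198.7, Σt = 99.8, Σs² = 6705.95, Σt² = 1695.42, Σst = 3288.6
nΣst − ΣsΣt = 19731.6 − 19830.26 = -98.66
nΣs² − (Σs)² = 40235.7 − 39481.69 = 754.01; nΣt² − (Σt)² = 10172.52 − 9960.04 = 212.48
r = -98.66 / √(754.01 × 212.48) = -98.66 / 400.2650 ≈ -0.246

-0.246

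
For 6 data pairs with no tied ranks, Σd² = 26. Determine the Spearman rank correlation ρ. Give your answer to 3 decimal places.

0.257

ρ = 1 − 6Σd² / [n(n²−1)] = 1 − 6×26 / (6×35)
  = 1 − 156/210 = 1 − 0.7429 ≈ 0.257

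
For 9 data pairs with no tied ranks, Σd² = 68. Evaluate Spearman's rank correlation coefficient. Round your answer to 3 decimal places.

ρ = 1 − 6Σd² / [n(n²−1)] = 1 − 6×68 / (9×80)
  = 1 − 408/720 = 1 − 0.5667 ≈ 0.433

0.433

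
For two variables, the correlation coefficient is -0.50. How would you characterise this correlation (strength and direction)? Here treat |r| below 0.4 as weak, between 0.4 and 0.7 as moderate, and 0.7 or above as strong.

r = -0.50 < 0 so the relationship is negative.
|r| = 0.50, which falls in the moderate range.

moderate negative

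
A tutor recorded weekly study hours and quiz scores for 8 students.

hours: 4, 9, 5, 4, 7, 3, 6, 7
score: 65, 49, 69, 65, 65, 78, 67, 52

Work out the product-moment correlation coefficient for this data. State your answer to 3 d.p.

n = 8, Σx = 45, Σy = 510, Σx² = 281, Σy² = 33114, Σxy = 2761
nΣxy − ΣxΣy = 22088 − 22950 = -862
nΣx² − (Σx)² = 2248 − 2025 = 223; nΣy² − (Σy)² = 264912 − 260100 = 4812
r = -862 / √(223 × 4812) = -862 / 1035.8938 ≈ -0.832

-0.832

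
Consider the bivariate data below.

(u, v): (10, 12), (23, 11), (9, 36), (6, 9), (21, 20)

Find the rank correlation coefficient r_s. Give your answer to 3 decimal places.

0.100

Rank u: 3, 5, 2, 1, 4
Rank v: 3, 2, 5, 1, 4
d = rank(u) − rank(v): 0, 3, -3, 0, 0; Σd² = 18
ρ = 1 − 6Σd² / [n(n²−1)] = 1 − 6×18 / (5×24) = 1 − 108/120 ≈ 0.100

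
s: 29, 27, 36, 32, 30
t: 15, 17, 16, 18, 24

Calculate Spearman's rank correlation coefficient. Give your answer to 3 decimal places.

0.100

Rank s: 2, 1, 5, 4, 3
Rank t: 1, 3, 2, 4, 5
d = rank(s) − rank(t): 1, -2, 3, 0, -2; Σd² = 18
ρ = 1 − 6Σd² / [n(n²−1)] = 1 − 6×18 / (5×24) = 1 − 108/120 ≈ 0.100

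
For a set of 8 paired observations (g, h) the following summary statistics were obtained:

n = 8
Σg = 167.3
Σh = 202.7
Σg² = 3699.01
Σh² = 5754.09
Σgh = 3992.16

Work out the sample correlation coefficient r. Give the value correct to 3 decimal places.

-0.701

r = (nΣgh − ΣgΣh) / √[(nΣg² − (Σg)²)(nΣh² − (Σh)²)]
Numerator: 8×3992.16 − 167.3×202.7 = -1974.43
Denominator: √[(29592.08 − 27989.29)(46032.72 − 41087.29)] = √[1602.79 × 4945.43] = 2815.4015
r = -1974.43 / 2815.4015 ≈ -0.701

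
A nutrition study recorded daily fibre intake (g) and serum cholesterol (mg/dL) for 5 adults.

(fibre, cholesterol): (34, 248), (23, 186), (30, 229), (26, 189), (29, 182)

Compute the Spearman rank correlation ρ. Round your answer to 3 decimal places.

Rank fibre: 5, 1, 4, 2, 3
Rank cholesterol: 5, 2, 4, 3, 1
d = rank(fibre) − rank(cholesterol): 0, -1, 0, -1, 2; Σd² = 6
ρ = 1 − 6Σd² / [n(n²−1)] = 1 − 6×6 / (5×24) = 1 − 36/120 ≈ 0.700

0.700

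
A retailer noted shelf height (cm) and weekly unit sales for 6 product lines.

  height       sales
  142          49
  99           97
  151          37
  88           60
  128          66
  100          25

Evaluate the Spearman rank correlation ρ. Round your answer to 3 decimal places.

-0.429

Rank height: 5, 2, 6, 1, 4, 3
Rank sales: 3, 6, 2, 4, 5, 1
d = rank(height) − rank(sales): 2, -4, 4, -3, -1, 2; Σd² = 50
ρ = 1 − 6Σd² / [n(n²−1)] = 1 − 6×50 / (6×35) = 1 − 300/210 ≈ -0.429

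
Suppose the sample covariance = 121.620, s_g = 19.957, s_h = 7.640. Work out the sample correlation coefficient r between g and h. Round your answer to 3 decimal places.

r = Cov(g,h) / (s_g · s_h) = 121.620 / (19.957 × 7.640)
  = 121.620 / 152.4715 ≈ 0.798

0.798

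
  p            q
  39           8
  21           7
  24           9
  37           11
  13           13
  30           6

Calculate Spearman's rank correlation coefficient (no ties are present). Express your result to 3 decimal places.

Rank p: 6, 2, 3, 5, 1, 4
Rank q: 3, 2, 4, 5, 6, 1
d = rank(p) − rank(q): 3, 0, -1, 0, -5, 3; Σd² = 44
ρ = 1 − 6Σd² / [n(n²−1)] = 1 − 6×44 / (6×35) = 1 − 264/210 ≈ -0.257

-0.257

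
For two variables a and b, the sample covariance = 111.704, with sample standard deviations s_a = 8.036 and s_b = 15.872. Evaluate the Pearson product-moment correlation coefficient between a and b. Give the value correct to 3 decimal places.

r = Cov(a,b) / (s_a · s_b) = 111.704 / (8.036 × 15.872)
  = 111.704 / 127.5474 ≈ 0.876

0.876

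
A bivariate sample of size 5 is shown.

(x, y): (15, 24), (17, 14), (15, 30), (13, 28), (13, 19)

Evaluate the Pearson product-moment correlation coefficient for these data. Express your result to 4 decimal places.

n = 5, Σx = 73, Σy = 115, Σx² = 1077, Σy² = 2817, Σxy = 1659
nΣxy − ΣxΣy = 8295 − 8395 = -100
nΣx² − (Σx)² = 5385 − 5329 = 56; nΣy² − (Σy)² = 14085 − 13225 = 860
r = -100 / √(56 × 860) = -100 / 219.4539 ≈ -0.4557

-0.4557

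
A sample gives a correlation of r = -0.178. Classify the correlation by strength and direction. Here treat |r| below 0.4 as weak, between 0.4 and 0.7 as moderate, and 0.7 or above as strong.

r = -0.178 < 0 so the relationship is negative.
|r| = 0.178, which falls in the weak range.

weak negative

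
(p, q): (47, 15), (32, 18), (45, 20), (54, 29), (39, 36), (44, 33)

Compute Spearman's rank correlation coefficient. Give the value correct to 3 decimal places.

-0.200

Rank p: 5, 1, 4, 6, 2, 3
Rank q: 1, 2, 3, 4, 6, 5
d = rank(p) − rank(q): 4, -1, 1, 2, -4, -2; Σd² = 42
ρ = 1 − 6Σd² / [n(n²−1)] = 1 − 6×42 / (6×35) = 1 − 252/210 ≈ -0.200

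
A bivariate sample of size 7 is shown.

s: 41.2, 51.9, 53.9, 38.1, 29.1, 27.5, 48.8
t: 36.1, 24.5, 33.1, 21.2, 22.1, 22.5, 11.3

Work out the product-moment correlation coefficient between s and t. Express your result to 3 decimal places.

0.145

n = 7, Σs = 290.5, Σt = 170.8, Σs² = 12732.37, Σt² = 4570.86, Σst = 7163.98
nΣst − ΣsΣt = 50147.86 − 49617.4 = 530.46
nΣs² − (Σs)² = 89126.59 − 84390.25 = 4736.34; nΣt² − (Σt)² = 31996.02 − 29172.64 = 2823.38
r = 530.46 / √(4736.34 × 2823.38) = 530.46 / 3656.8412 ≈ 0.145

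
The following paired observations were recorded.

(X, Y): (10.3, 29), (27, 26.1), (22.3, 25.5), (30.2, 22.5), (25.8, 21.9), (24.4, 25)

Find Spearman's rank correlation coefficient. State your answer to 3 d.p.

-0.543

Rank X: 1, 5, 2, 6, 4, 3
Rank Y: 6, 5, 4, 2, 1, 3
d = rank(X) − rank(Y): -5, 0, -2, 4, 3, 0; Σd² = 54
ρ = 1 − 6Σd² / [n(n²−1)] = 1 − 6×54 / (6×35) = 1 − 324/210 ≈ -0.543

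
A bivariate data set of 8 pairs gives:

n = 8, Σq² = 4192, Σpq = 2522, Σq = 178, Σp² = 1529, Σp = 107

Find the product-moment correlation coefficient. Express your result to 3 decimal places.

r = (nΣpq − ΣpΣq) / √[(nΣp² − (Σp)²)(nΣq² − (Σq)²)]
Numerator: 8×2522 − 107×178 = 1130
Denominator: √[(12232 − 11449)(33536 − 31684)] = √[783 × 1852] = 1204.2076
r = 1130 / 1204.2076 ≈ 0.938

0.938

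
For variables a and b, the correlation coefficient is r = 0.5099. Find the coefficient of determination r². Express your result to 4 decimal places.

0.2600

r² = (0.5099)² = 0.2600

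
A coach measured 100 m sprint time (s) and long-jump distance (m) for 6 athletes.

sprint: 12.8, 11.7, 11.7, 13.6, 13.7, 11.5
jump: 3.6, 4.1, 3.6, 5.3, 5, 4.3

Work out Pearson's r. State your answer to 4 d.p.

0.6904

n = 6, Σx = 75, Σy = 25.9, Σx² = 942.52, Σy² = 114.31, Σxy = 326.2
nΣxy − ΣxΣy = 1957.2 − 1942.5 = 14.7
nΣx² − (Σx)² = 5655.12 − 5625 = 30.12; nΣy² − (Σy)² = 685.86 − 670.81 = 15.05
r = 14.7 / √(30.12 × 15.05) = 14.7 / 21.2910 ≈ 0.6904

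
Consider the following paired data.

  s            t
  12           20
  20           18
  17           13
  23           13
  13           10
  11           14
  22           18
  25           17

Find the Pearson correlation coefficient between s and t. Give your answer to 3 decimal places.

n = 8, Σs = 143, Σt = 123, Σs² = 2761, Σt² = 1971, Σst = 2225
nΣst − ΣsΣt = 17800 − 17589 = 211
nΣs² − (Σs)² = 22088 − 20449 = 1639; nΣt² − (Σt)² = 15768 − 15129 = 639
r = 211 / √(1639 × 639) = 211 / 1023.3870 ≈ 0.206

0.206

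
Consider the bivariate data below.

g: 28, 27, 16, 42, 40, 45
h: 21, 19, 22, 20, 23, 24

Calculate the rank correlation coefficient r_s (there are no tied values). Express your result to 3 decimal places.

0.429

Rank g: 3, 2, 1, 5, 4, 6
Rank h: 3, 1, 4, 2, 5, 6
d = rank(g) − rank(h): 0, 1, -3, 3, -1, 0; Σd² = 20
ρ = 1 − 6Σd² / [n(n²−1)] = 1 − 6×20 / (6×35) = 1 − 120/210 ≈ 0.429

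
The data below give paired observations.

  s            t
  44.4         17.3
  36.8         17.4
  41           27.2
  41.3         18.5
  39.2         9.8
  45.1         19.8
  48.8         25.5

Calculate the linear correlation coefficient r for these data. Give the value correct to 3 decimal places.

n = 7, Σs = 296.6, Σt = 135.5, Σs² = 12664.38, Σt² = 2822.47, Σst = 5809.23
nΣst − ΣsΣt = 40664.61 − 40189.3 = 475.31
nΣs² − (Σs)² = 88650.66 − 87971.56 = 679.1; nΣt² − (Σt)² = 19757.29 − 18360.25 = 1397.04
r = 475.31 / √(679.1 × 1397.04) = 475.31 / 974.0277 ≈ 0.488

0.488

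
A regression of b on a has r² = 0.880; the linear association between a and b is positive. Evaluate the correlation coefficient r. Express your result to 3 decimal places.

0.938

|r| = √0.880 = 0.938
The association is positive, so r = 0.938.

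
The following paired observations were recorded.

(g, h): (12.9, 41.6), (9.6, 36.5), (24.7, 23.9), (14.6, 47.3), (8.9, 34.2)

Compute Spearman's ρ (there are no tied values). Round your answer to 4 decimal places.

0.0000

Rank g: 3, 2, 5, 4, 1
Rank h: 4, 3, 1, 5, 2
d = rank(g) − rank(h): -1, -1, 4, -1, -1; Σd² = 20
ρ = 1 − 6Σd² / [n(n²−1)] = 1 − 6×20 / (5×24) = 1 − 120/120 ≈ 0.0000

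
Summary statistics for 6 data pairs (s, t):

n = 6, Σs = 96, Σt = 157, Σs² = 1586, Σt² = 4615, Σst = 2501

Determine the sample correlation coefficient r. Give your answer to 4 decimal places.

-0.0691

r = (nΣst − ΣsΣt) / √[(nΣs² − (Σs)²)(nΣt² − (Σt)²)]
Numerator: 6×2501 − 96×157 = -66
Denominator: √[(9516 − 9216)(27690 − 24649)] = √[300 × 3041] = 955.1440
r = -66 / 955.1440 ≈ -0.0691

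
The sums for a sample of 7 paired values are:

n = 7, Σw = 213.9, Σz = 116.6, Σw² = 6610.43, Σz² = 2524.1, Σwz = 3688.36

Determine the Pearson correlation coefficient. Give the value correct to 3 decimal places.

0.603

r = (nΣwz − ΣwΣz) / √[(nΣw² − (Σw)²)(nΣz² − (Σz)²)]
Numerator: 7×3688.36 − 213.9×116.6 = 877.78
Denominator: √[(46273.01 − 45753.21)(17668.7 − 13595.56)] = √[519.8 × 4073.14] = 1455.0664
r = 877.78 / 1455.0664 ≈ 0.603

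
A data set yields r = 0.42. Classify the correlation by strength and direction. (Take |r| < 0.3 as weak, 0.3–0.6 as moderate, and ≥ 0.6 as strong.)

moderate positive

r = 0.42 > 0 so the relationship is positive.
|r| = 0.42, which falls in the moderate range.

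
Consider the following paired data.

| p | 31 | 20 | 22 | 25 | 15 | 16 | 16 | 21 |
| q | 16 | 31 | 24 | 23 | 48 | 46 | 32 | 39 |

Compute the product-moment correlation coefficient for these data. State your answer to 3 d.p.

-0.860

n = 8, Σp = 166, Σq = 259, Σp² = 3648, Σq² = 9287, Σpq = 5006
nΣpq − ΣpΣq = 40048 − 42994 = -2946
nΣp² − (Σp)² = 29184 − 27556 = 1628; nΣq² − (Σq)² = 74296 − 67081 = 7215
r = -2946 / √(1628 × 7215) = -2946 / 3427.2467 ≈ -0.860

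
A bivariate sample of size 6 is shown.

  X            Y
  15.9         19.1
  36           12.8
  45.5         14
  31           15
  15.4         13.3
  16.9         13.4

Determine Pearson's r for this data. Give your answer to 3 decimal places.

n = 6, ΣX = 160.7, ΣY = 87.6, ΣX² = 5102.83, ΣY² = 1306.1, ΣXY = 2297.77
nΣXY − ΣXΣY = 13786.62 − 14077.32 = -290.7
nΣX² − (ΣX)² = 30616.98 − 25824.49 = 4792.49; nΣY² − (ΣY)² = 7836.6 − 7673.76 = 162.84
r = -290.7 / √(4792.49 × 162.84) = -290.7 / 883.4076 ≈ -0.329

-0.329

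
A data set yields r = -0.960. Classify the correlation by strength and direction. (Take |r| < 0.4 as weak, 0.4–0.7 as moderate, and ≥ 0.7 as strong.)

strong negative

r = -0.960 < 0 so the relationship is negative.
|r| = 0.960, which falls in the strong range.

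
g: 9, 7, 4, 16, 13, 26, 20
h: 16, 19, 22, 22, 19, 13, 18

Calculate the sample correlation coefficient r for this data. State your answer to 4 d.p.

-0.5971

n = 7, Σg = 95, Σh = 129, Σg² = 1647, Σh² = 2439, Σgh = 1662
nΣgh − ΣgΣh = 11634 − 12255 = -621
nΣg² − (Σg)² = 11529 − 9025 = 2504; nΣh² − (Σh)² = 17073 − 16641 = 432
r = -621 / √(2504 × 432) = -621 / 1040.0615 ≈ -0.5971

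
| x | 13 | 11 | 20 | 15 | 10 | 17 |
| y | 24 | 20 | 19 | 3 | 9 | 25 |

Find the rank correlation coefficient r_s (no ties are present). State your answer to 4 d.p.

0.2000

Rank x: 3, 2, 6, 4, 1, 5
Rank y: 5, 4, 3, 1, 2, 6
d = rank(x) − rank(y): -2, -2, 3, 3, -1, -1; Σd² = 28
ρ = 1 − 6Σd² / [n(n²−1)] = 1 − 6×28 / (6×35) = 1 − 168/210 ≈ 0.2000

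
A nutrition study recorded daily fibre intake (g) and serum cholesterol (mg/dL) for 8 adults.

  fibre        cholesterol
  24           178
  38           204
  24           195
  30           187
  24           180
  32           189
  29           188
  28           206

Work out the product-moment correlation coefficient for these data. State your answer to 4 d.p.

0.5511

n = 8, Σx = 229, Σy = 1527, Σx² = 6721, Σy² = 292195, Σxy = 43902
nΣxy − ΣxΣy = 351216 − 349683 = 1533
nΣx² − (Σx)² = 53768 − 52441 = 1327; nΣy² − (Σy)² = 2337560 − 2331729 = 5831
r = 1533 / √(1327 × 5831) = 1533 / 2781.6788 ≈ 0.5511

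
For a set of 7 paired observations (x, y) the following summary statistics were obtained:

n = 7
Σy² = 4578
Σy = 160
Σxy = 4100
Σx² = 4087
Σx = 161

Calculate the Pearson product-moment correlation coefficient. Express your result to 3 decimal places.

r = (nΣxy − ΣxΣy) / √[(nΣx² − (Σx)²)(nΣy² − (Σy)²)]
Numerator: 7×4100 − 161×160 = 2940
Denominator: √[(28609 − 25921)(32046 − 25600)] = √[2688 × 6446] = 4162.5531
r = 2940 / 4162.5531 ≈ 0.706

0.706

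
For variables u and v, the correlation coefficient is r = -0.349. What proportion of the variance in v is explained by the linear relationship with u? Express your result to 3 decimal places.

r² = (-0.349)² = 0.122

0.122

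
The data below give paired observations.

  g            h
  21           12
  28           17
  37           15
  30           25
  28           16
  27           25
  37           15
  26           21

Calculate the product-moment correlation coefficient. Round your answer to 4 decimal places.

n = 8, Σg = 234, Σh = 146, Σg² = 7052, Σh² = 2830, Σgh = 4257
nΣgh − ΣgΣh = 34056 − 34164 = -108
nΣg² − (Σg)² = 56416 − 54756 = 1660; nΣh² − (Σh)² = 22640 − 21316 = 1324
r = -108 / √(1660 × 1324) = -108 / 1482.5114 ≈ -0.0728

-0.0728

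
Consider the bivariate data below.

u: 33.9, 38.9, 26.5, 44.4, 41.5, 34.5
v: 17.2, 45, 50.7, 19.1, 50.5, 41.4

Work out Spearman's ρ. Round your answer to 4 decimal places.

-0.2000

Rank u: 2, 4, 1, 6, 5, 3
Rank v: 1, 4, 6, 2, 5, 3
d = rank(u) − rank(v): 1, 0, -5, 4, 0, 0; Σd² = 42
ρ = 1 − 6Σd² / [n(n²−1)] = 1 − 6×42 / (6×35) = 1 − 252/210 ≈ -0.2000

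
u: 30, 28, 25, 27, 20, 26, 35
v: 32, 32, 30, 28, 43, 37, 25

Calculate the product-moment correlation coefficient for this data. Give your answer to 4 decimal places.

-0.8172

n = 7, Σu = 191, Σv = 227, Σu² = 5339, Σv² = 7575, Σuv = 6059
nΣuv − ΣuΣv = 42413 − 43357 = -944
nΣu² − (Σu)² = 37373 − 36481 = 892; nΣv² − (Σv)² = 53025 − 51529 = 1496
r = -944 / √(892 × 1496) = -944 / 1155.1762 ≈ -0.8172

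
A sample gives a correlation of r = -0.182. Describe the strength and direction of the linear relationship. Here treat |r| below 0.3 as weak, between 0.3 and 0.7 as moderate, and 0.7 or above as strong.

weak negative

r = -0.182 < 0 so the relationship is negative.
|r| = 0.182, which falls in the weak range.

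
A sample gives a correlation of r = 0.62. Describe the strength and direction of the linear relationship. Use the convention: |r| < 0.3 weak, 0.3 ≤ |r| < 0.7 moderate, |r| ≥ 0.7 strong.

moderate positive

r = 0.62 > 0 so the relationship is positive.
|r| = 0.62, which falls in the moderate range.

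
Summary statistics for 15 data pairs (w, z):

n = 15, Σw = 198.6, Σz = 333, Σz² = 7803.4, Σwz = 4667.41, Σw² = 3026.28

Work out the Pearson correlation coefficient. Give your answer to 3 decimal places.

r = (nΣwz − ΣwΣz) / √[(nΣw² − (Σw)²)(nΣz² − (Σz)²)]
Numerator: 15×4667.41 − 198.6×333 = 3877.35
Denominator: √[(45394.2 − 39441.96)(117051 − 110889)] = √[5952.24 × 6162] = 6056.2119
r = 3877.35 / 6056.2119 ≈ 0.640

0.640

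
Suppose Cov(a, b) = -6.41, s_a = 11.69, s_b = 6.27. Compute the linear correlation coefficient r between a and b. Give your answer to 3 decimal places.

-0.087

r = Cov(a,b) / (s_a · s_b) = -6.41 / (11.69 × 6.27)
  = -6.41 / 73.2963 ≈ -0.087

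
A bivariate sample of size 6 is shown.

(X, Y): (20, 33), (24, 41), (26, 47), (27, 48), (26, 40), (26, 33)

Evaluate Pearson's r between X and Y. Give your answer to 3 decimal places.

n = 6, ΣX = 149, ΣY = 242, ΣX² = 3733, ΣY² = 9972, ΣXY = 6060
nΣXY − ΣXΣY = 36360 − 36058 = 302
nΣX² − (ΣX)² = 22398 − 22201 = 197; nΣY² − (ΣY)² = 59832 − 58564 = 1268
r = 302 / √(197 × 1268) = 302 / 499.7960 ≈ 0.604

0.604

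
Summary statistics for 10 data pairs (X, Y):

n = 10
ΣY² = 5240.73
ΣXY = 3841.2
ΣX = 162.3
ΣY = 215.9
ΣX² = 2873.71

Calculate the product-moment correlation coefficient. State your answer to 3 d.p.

r = (nΣXY − ΣXΣY) / √[(nΣX² − (ΣX)²)(nΣY² − (ΣY)²)]
Numerator: 10×3841.2 − 162.3×215.9 = 3371.43
Denominator: √[(28737.1 − 26341.29)(52407.3 − 46612.81)] = √[2395.81 × 5794.49] = 3725.9223
r = 3371.43 / 3725.9223 ≈ 0.905

0.905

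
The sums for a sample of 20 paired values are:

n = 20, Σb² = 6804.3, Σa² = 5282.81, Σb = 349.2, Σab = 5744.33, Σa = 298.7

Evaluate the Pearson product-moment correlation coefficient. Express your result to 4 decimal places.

r = (nΣab − ΣaΣb) / √[(nΣa² − (Σa)²)(nΣb² − (Σb)²)]
Numerator: 20×5744.33 − 298.7×349.2 = 10580.56
Denominator: √[(105656.2 − 89221.69)(136086 − 121940.64)] = √[16434.51 × 14145.36] = 15247.0345
r = 10580.56 / 15247.0345 ≈ 0.6939

0.6939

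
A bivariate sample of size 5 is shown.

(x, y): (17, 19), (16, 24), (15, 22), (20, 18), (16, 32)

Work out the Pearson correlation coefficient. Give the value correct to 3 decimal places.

-0.537

n = 5, Σx = 84, Σy = 115, Σx² = 1426, Σy² = 2769, Σxy = 1909
nΣxy − ΣxΣy = 9545 − 9660 = -115
nΣx² − (Σx)² = 7130 − 7056 = 74; nΣy² − (Σy)² = 13845 − 13225 = 620
r = -115 / √(74 × 620) = -115 / 214.1962 ≈ -0.537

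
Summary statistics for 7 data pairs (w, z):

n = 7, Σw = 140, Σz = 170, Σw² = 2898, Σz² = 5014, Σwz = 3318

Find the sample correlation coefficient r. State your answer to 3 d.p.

-0.278

r = (nΣwz − ΣwΣz) / √[(nΣw² − (Σw)²)(nΣz² − (Σz)²)]
Numerator: 7×3318 − 140×170 = -574
Denominator: √[(20286 − 19600)(35098 − 28900)] = √[686 × 6198] = 2061.9961
r = -574 / 2061.9961 ≈ -0.278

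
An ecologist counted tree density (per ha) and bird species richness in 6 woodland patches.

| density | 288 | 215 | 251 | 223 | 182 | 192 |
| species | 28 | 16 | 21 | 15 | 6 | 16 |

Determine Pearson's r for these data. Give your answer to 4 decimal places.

n = 6, Σx = 1351, Σy = 102, Σx² = 311887, Σy² = 1998, Σxy = 24284
nΣxy − ΣxΣy = 145704 − 137802 = 7902
nΣx² − (Σx)² = 1871322 − 1825201 = 46121; nΣy² − (Σy)² = 11988 − 10404 = 1584
r = 7902 / √(46121 × 1584) = 7902 / 8547.2606 ≈ 0.9245

0.9245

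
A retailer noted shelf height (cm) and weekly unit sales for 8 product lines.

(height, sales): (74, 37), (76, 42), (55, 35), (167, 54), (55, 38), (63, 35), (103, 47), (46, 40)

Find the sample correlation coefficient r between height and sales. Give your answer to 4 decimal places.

n = 8, Σx = 639, Σy = 328, Σx² = 61885, Σy² = 13752, Σxy = 27849
nΣxy − ΣxΣy = 222792 − 209592 = 13200
nΣx² − (Σx)² = 495080 − 408321 = 86759; nΣy² − (Σy)² = 110016 − 107584 = 2432
r = 13200 / √(86759 × 2432) = 13200 / 14525.7663 ≈ 0.9087

0.9087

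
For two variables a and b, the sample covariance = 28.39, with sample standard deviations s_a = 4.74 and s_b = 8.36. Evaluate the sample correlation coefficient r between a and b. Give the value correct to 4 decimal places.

r = Cov(a,b) / (s_a · s_b) = 28.39 / (4.74 × 8.36)
  = 28.39 / 39.6264 ≈ 0.7164

0.7164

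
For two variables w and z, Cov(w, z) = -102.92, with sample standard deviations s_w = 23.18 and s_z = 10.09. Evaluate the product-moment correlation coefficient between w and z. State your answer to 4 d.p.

-0.4400

r = Cov(w,z) / (s_w · s_z) = -102.92 / (23.18 × 10.09)
  = -102.92 / 233.8862 ≈ -0.4400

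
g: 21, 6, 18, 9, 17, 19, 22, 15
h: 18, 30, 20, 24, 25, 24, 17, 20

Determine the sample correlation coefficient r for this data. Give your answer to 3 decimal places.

n = 8, Σg = 127, Σh = 178, Σg² = 2241, Σh² = 4090, Σgh = 2689
nΣgh − ΣgΣh = 21512 − 22606 = -1094
nΣg² − (Σg)² = 17928 − 16129 = 1799; nΣh² − (Σh)² = 32720 − 31684 = 1036
r = -1094 / √(1799 × 1036) = -1094 / 1365.1974 ≈ -0.801

-0.801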